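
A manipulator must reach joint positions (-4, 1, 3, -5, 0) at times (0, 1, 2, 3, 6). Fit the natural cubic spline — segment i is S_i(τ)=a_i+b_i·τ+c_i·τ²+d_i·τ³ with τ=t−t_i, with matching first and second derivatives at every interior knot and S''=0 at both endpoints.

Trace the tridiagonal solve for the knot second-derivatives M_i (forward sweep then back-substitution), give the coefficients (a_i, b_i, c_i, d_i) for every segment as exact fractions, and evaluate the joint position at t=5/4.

Δ: Δ0=5, Δ1=2, Δ2=-8, Δ3=5/3
row 1: diag=4, rhs=-18; c'=1/4, d'=-9/2
row 2: denom=4−1·1/4=15/4; d'=(-60−1·-9/2)/(15/4)=-74/5
row 3: denom=8−1·4/15=116/15; d'=(58−1·-74/5)/(116/15)=273/29
back: M3=273/29
back: M2=-74/5−4/15·273/29=-502/29
back: M1=-9/2−1/4·-502/29=-5/29
M: M0=0, M1=-5/29, M2=-502/29, M3=273/29, M4=0
seg 0: a=-4, c=M0/2=0, d=(M1−M0)/(6·1)=-5/174, b=Δ0−h0·(2M0+M1)/6=875/174
seg 1: a=1, c=M1/2=-5/58, d=(M2−M1)/(6·1)=-497/174, b=Δ1−h1·(2M1+M2)/6=430/87
seg 2: a=3, c=M2/2=-251/29, d=(M3−M2)/(6·1)=775/174, b=Δ2−h2·(2M2+M3)/6=-661/174
seg 3: a=-5, c=M3/2=273/58, d=(M4−M3)/(6·3)=-91/174, b=Δ3−h3·(2M3+M4)/6=-674/87
t_q=5/4 → seg 1, τ=1/4; S=1+430/87·τ+-5/58·τ²+-497/174·τ³=8113/3712

  seg 0: a=-4 b=875/174 c=0 d=-5/174
  seg 1: a=1 b=430/87 c=-5/58 d=-497/174
  seg 2: a=3 b=-661/174 c=-251/29 d=775/174
  seg 3: a=-5 b=-674/87 c=273/58 d=-91/174
S(5/4) = 8113/3712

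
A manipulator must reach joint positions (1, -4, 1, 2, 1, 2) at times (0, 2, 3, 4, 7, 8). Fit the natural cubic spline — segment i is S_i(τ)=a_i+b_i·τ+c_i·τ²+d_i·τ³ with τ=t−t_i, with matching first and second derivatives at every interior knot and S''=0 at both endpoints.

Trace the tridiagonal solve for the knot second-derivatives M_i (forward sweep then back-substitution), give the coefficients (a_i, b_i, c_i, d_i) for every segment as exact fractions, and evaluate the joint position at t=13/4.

  seg 0: a=1 b=-39799/7302 c=0 d=2693/3651
  seg 1: a=-4 b=24833/7302 c=5386/1217 d=-20639/7302
  seg 2: a=1 b=13774/3651 c=-9867/2434 d=9355/7302
  seg 3: a=2 b=-3589/7302 c=-256/1217 d=1921/21906
  seg 4: a=1 b=2242/3651 c=1409/2434 d=-1409/7302
S(13/4) = 266349/155776

Δ: Δ0=-5/2, Δ1=5, Δ2=1, Δ3=-1/3, Δ4=1
row 1: diag=6, rhs=45; c'=1/6, d'=15/2
row 2: denom=4−1·1/6=23/6; d'=(-24−1·15/2)/(23/6)=-189/23
row 3: denom=8−1·6/23=178/23; d'=(-8−1·-189/23)/(178/23)=5/178
row 4: denom=8−3·69/178=1217/178; d'=(8−3·5/178)/(1217/178)=1409/1217
back: M4=1409/1217
back: M3=5/178−69/178·1409/1217=-512/1217
back: M2=-189/23−6/23·-512/1217=-9867/1217
back: M1=15/2−1/6·-9867/1217=10772/1217
M: M0=0, M1=10772/1217, M2=-9867/1217, M3=-512/1217, M4=1409/1217, M5=0
seg 0: a=1, c=M0/2=0, d=(M1−M0)/(6·2)=2693/3651, b=Δ0−h0·(2M0+M1)/6=-39799/7302
seg 1: a=-4, c=M1/2=5386/1217, d=(M2−M1)/(6·1)=-20639/7302, b=Δ1−h1·(2M1+M2)/6=24833/7302
seg 2: a=1, c=M2/2=-9867/2434, d=(M3−M2)/(6·1)=9355/7302, b=Δ2−h2·(2M2+M3)/6=13774/3651
seg 3: a=2, c=M3/2=-256/1217, d=(M4−M3)/(6·3)=1921/21906, b=Δ3−h3·(2M3+M4)/6=-3589/7302
seg 4: a=1, c=M4/2=1409/2434, d=(M5−M4)/(6·1)=-1409/7302, b=Δ4−h4·(2M4+M5)/6=2242/3651
t_q=13/4 → seg 2, τ=1/4; S=1+13774/3651·τ+-9867/2434·τ²+9355/7302·τ³=266349/155776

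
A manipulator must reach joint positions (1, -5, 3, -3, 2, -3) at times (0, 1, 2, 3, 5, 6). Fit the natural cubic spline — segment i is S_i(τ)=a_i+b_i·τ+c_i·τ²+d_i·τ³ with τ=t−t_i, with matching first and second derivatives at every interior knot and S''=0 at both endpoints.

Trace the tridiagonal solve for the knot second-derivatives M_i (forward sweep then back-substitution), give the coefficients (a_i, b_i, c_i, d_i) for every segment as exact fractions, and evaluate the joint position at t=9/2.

  seg 0: a=1 b=-2479/228 c=0 d=1111/228
  seg 1: a=-5 b=427/114 c=1111/76 d=-2363/228
  seg 2: a=3 b=431/228 c=-313/19 d=103/12
  seg 3: a=-3 b=-605/114 c=705/76 d=-1225/456
  seg 4: a=2 b=-25/57 c=-130/19 d=130/57
S(9/2) = 1027/1216

Δ: Δ0=-6, Δ1=8, Δ2=-6, Δ3=5/2, Δ4=-5
row 1: diag=4, rhs=84; c'=1/4, d'=21
row 2: denom=4−1·1/4=15/4; d'=(-84−1·21)/(15/4)=-28
row 3: denom=6−1·4/15=86/15; d'=(51−1·-28)/(86/15)=1185/86
row 4: denom=6−2·15/43=228/43; d'=(-45−2·1185/86)/(228/43)=-260/19
back: M4=-260/19
back: M3=1185/86−15/43·-260/19=705/38
back: M2=-28−4/15·705/38=-626/19
back: M1=21−1/4·-626/19=1111/38
M: M0=0, M1=1111/38, M2=-626/19, M3=705/38, M4=-260/19, M5=0
seg 0: a=1, c=M0/2=0, d=(M1−M0)/(6·1)=1111/228, b=Δ0−h0·(2M0+M1)/6=-2479/228
seg 1: a=-5, c=M1/2=1111/76, d=(M2−M1)/(6·1)=-2363/228, b=Δ1−h1·(2M1+M2)/6=427/114
seg 2: a=3, c=M2/2=-313/19, d=(M3−M2)/(6·1)=103/12, b=Δ2−h2·(2M2+M3)/6=431/228
seg 3: a=-3, c=M3/2=705/76, d=(M4−M3)/(6·2)=-1225/456, b=Δ3−h3·(2M3+M4)/6=-605/114
seg 4: a=2, c=M4/2=-130/19, d=(M5−M4)/(6·1)=130/57, b=Δ4−h4·(2M4+M5)/6=-25/57
t_q=9/2 → seg 3, τ=3/2; S=-3+-605/114·τ+705/76·τ²+-1225/456·τ³=1027/1216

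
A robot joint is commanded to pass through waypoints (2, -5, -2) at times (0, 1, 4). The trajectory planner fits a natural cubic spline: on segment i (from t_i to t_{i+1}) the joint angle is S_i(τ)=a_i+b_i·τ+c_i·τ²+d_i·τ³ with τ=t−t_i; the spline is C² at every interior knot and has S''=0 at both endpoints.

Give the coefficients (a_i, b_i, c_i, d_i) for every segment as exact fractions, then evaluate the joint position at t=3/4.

Δ: Δ0=-7, Δ1=1
row 1: diag=8, rhs=48; c'=3/8, d'=6
back: M1=6
M: M0=0, M1=6, M2=0
seg 0: a=2, c=M0/2=0, d=(M1−M0)/(6·1)=1, b=Δ0−h0·(2M0+M1)/6=-8
seg 1: a=-5, c=M1/2=3, d=(M2−M1)/(6·3)=-1/3, b=Δ1−h1·(2M1+M2)/6=-5
t_q=3/4 → seg 0, τ=3/4; S=2+-8·τ+0·τ²+1·τ³=-229/64

  seg 0: a=2 b=-8 c=0 d=1
  seg 1: a=-5 b=-5 c=3 d=-1/3
S(3/4) = -229/64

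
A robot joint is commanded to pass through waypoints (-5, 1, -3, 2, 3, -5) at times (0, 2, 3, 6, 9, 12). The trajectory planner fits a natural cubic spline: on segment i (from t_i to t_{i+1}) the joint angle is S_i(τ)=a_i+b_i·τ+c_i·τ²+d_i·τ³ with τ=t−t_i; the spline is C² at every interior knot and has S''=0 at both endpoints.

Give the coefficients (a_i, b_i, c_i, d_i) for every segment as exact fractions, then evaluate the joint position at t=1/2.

  seg 0: a=-5 b=10757/1899 c=0 d=-1265/1899
  seg 1: a=1 b=-4423/1899 c=-2530/633 d=4417/1899
  seg 2: a=-3 b=-6352/1899 c=629/211 d=-7466/17091
  seg 3: a=2 b=5216/1899 c=-1805/1899 d=832/17091
  seg 4: a=3 b=-3118/1899 c=-973/1899 d=973/17091
S(1/2) = -11399/5064

Δ: Δ0=3, Δ1=-4, Δ2=5/3, Δ3=1/3, Δ4=-8/3
row 1: diag=6, rhs=-42; c'=1/6, d'=-7
row 2: denom=8−1·1/6=47/6; d'=(34−1·-7)/(47/6)=246/47
row 3: denom=12−3·18/47=510/47; d'=(-8−3·246/47)/(510/47)=-557/255
row 4: denom=12−3·47/170=1899/170; d'=(-18−3·-557/255)/(1899/170)=-1946/1899
back: M4=-1946/1899
back: M3=-557/255−47/170·-1946/1899=-3610/1899
back: M2=246/47−18/47·-3610/1899=1258/211
back: M1=-7−1/6·1258/211=-5060/633
M: M0=0, M1=-5060/633, M2=1258/211, M3=-3610/1899, M4=-1946/1899, M5=0
seg 0: a=-5, c=M0/2=0, d=(M1−M0)/(6·2)=-1265/1899, b=Δ0−h0·(2M0+M1)/6=10757/1899
seg 1: a=1, c=M1/2=-2530/633, d=(M2−M1)/(6·1)=4417/1899, b=Δ1−h1·(2M1+M2)/6=-4423/1899
seg 2: a=-3, c=M2/2=629/211, d=(M3−M2)/(6·3)=-7466/17091, b=Δ2−h2·(2M2+M3)/6=-6352/1899
seg 3: a=2, c=M3/2=-1805/1899, d=(M4−M3)/(6·3)=832/17091, b=Δ3−h3·(2M3+M4)/6=5216/1899
seg 4: a=3, c=M4/2=-973/1899, d=(M5−M4)/(6·3)=973/17091, b=Δ4−h4·(2M4+M5)/6=-3118/1899
t_q=1/2 → seg 0, τ=1/2; S=-5+10757/1899·τ+0·τ²+-1265/1899·τ³=-11399/5064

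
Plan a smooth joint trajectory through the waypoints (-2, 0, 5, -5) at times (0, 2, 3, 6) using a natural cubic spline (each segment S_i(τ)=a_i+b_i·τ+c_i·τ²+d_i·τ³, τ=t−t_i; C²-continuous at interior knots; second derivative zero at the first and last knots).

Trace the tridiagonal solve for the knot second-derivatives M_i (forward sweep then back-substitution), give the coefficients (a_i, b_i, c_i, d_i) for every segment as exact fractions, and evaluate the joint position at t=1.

  seg 0: a=-2 b=-101/141 c=0 d=121/282
  seg 1: a=0 b=625/141 c=121/47 d=-283/141
  seg 2: a=5 b=502/141 c=-162/47 d=18/47
S(1) = -215/94

Δ: Δ0=1, Δ1=5, Δ2=-10/3
row 1: diag=6, rhs=24; c'=1/6, d'=4
row 2: denom=8−1·1/6=47/6; d'=(-50−1·4)/(47/6)=-324/47
back: M2=-324/47
back: M1=4−1/6·-324/47=242/47
M: M0=0, M1=242/47, M2=-324/47, M3=0
seg 0: a=-2, c=M0/2=0, d=(M1−M0)/(6·2)=121/282, b=Δ0−h0·(2M0+M1)/6=-101/141
seg 1: a=0, c=M1/2=121/47, d=(M2−M1)/(6·1)=-283/141, b=Δ1−h1·(2M1+M2)/6=625/141
seg 2: a=5, c=M2/2=-162/47, d=(M3−M2)/(6·3)=18/47, b=Δ2−h2·(2M2+M3)/6=502/141
t_q=1 → seg 0, τ=1; S=-2+-101/141·τ+0·τ²+121/282·τ³=-215/94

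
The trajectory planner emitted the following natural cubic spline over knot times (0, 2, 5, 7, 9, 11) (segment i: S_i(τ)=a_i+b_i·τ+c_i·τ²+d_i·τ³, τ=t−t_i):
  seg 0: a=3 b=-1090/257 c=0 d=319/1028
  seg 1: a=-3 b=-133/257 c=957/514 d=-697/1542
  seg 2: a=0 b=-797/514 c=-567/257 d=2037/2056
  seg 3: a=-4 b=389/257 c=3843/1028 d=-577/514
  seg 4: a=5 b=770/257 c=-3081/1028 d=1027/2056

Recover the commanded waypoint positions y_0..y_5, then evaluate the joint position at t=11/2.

y_0=3 y_1=-3 y_2=0 y_3=-4 y_4=5 y_5=3
S(11/2) = -19787/16448

y_0 = S_0(0) = a_0 = 3
y_1 = S_1(0) = a_1 = -3
y_2 = S_2(0) = a_2 = 0
y_3 = S_3(0) = a_3 = -4
y_4 = S_4(0) = a_4 = 5
y_5 = S_4(2) = 3
t_q=11/2 is in segment 2 (τ=1/2); S_2(τ)=-19787/16448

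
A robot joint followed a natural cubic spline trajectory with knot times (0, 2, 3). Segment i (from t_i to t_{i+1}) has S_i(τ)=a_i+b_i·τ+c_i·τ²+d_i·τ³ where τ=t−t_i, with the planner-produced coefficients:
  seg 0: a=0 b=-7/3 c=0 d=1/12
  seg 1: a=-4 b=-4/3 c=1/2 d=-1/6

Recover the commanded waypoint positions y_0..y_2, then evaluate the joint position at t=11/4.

y_0=0 y_1=-4 y_2=-5
S(11/4) = -613/128

y_0 = S_0(0) = a_0 = 0
y_1 = S_1(0) = a_1 = -4
y_2 = S_1(1) = -5
t_q=11/4 is in segment 1 (τ=3/4); S_1(τ)=-613/128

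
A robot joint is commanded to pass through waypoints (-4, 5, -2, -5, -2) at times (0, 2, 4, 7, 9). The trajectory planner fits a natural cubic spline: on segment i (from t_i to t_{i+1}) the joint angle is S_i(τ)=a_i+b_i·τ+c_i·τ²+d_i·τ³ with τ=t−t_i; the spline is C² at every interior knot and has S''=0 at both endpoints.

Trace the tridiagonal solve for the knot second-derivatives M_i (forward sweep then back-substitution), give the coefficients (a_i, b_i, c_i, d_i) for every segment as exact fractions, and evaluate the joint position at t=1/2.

  seg 0: a=-4 b=2311/344 c=0 d=-763/1376
  seg 1: a=5 b=11/172 c=-2289/688 d=1063/1376
  seg 2: a=-2 b=-1367/344 c=225/172 d=-109/1032
  seg 3: a=-5 b=44/43 c=123/344 d=-41/688
S(1/2) = -7819/11008

Δ: Δ0=9/2, Δ1=-7/2, Δ2=-1, Δ3=3/2
row 1: diag=8, rhs=-48; c'=1/4, d'=-6
row 2: denom=10−2·1/4=19/2; d'=(15−2·-6)/(19/2)=54/19
row 3: denom=10−3·6/19=172/19; d'=(15−3·54/19)/(172/19)=123/172
back: M3=123/172
back: M2=54/19−6/19·123/172=225/86
back: M1=-6−1/4·225/86=-2289/344
M: M0=0, M1=-2289/344, M2=225/86, M3=123/172, M4=0
seg 0: a=-4, c=M0/2=0, d=(M1−M0)/(6·2)=-763/1376, b=Δ0−h0·(2M0+M1)/6=2311/344
seg 1: a=5, c=M1/2=-2289/688, d=(M2−M1)/(6·2)=1063/1376, b=Δ1−h1·(2M1+M2)/6=11/172
seg 2: a=-2, c=M2/2=225/172, d=(M3−M2)/(6·3)=-109/1032, b=Δ2−h2·(2M2+M3)/6=-1367/344
seg 3: a=-5, c=M3/2=123/344, d=(M4−M3)/(6·2)=-41/688, b=Δ3−h3·(2M3+M4)/6=44/43
t_q=1/2 → seg 0, τ=1/2; S=-4+2311/344·τ+0·τ²+-763/1376·τ³=-7819/11008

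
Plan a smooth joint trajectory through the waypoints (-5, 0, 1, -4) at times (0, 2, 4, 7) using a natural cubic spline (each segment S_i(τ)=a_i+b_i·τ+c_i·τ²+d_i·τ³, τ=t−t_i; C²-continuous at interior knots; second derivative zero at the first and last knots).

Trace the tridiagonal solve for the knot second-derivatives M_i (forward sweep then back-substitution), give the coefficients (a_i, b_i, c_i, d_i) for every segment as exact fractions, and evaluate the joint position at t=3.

Δ: Δ0=5/2, Δ1=1/2, Δ2=-5/3
row 1: diag=8, rhs=-12; c'=1/4, d'=-3/2
row 2: denom=10−2·1/4=19/2; d'=(-13−2·-3/2)/(19/2)=-20/19
back: M2=-20/19
back: M1=-3/2−1/4·-20/19=-47/38
M: M0=0, M1=-47/38, M2=-20/19, M3=0
seg 0: a=-5, c=M0/2=0, d=(M1−M0)/(6·2)=-47/456, b=Δ0−h0·(2M0+M1)/6=166/57
seg 1: a=0, c=M1/2=-47/76, d=(M2−M1)/(6·2)=7/456, b=Δ1−h1·(2M1+M2)/6=191/114
seg 2: a=1, c=M2/2=-10/19, d=(M3−M2)/(6·3)=10/171, b=Δ2−h2·(2M2+M3)/6=-35/57
t_q=3 → seg 1, τ=1; S=0+191/114·τ+-47/76·τ²+7/456·τ³=163/152

  seg 0: a=-5 b=166/57 c=0 d=-47/456
  seg 1: a=0 b=191/114 c=-47/76 d=7/456
  seg 2: a=1 b=-35/57 c=-10/19 d=10/171
S(3) = 163/152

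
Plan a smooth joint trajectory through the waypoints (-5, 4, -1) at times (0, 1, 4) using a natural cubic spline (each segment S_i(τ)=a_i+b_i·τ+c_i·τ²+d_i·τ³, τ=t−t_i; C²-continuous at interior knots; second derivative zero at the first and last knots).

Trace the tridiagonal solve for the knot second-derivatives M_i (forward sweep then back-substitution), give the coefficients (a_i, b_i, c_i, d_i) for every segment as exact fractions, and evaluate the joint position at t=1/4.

Δ: Δ0=9, Δ1=-5/3
row 1: diag=8, rhs=-64; c'=3/8, d'=-8
back: M1=-8
M: M0=0, M1=-8, M2=0
seg 0: a=-5, c=M0/2=0, d=(M1−M0)/(6·1)=-4/3, b=Δ0−h0·(2M0+M1)/6=31/3
seg 1: a=4, c=M1/2=-4, d=(M2−M1)/(6·3)=4/9, b=Δ1−h1·(2M1+M2)/6=19/3
t_q=1/4 → seg 0, τ=1/4; S=-5+31/3·τ+0·τ²+-4/3·τ³=-39/16

  seg 0: a=-5 b=31/3 c=0 d=-4/3
  seg 1: a=4 b=19/3 c=-4 d=4/9
S(1/4) = -39/16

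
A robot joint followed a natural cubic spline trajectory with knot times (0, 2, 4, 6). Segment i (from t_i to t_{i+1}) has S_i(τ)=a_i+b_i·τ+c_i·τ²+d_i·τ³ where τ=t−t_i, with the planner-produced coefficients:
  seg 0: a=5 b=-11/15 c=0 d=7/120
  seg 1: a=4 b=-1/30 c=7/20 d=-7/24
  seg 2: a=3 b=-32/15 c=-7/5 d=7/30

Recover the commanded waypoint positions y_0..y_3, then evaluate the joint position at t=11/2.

y_0=5 y_1=4 y_2=3 y_3=-5
S(11/2) = -41/16

y_0 = S_0(0) = a_0 = 5
y_1 = S_1(0) = a_1 = 4
y_2 = S_2(0) = a_2 = 3
y_3 = S_2(2) = -5
t_q=11/2 is in segment 2 (τ=3/2); S_2(τ)=-41/16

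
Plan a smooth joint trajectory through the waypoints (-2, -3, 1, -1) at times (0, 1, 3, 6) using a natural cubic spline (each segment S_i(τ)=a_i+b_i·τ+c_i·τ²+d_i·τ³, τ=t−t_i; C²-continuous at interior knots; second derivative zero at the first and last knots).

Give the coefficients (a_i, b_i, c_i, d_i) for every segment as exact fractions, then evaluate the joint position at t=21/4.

  seg 0: a=-2 b=-137/84 c=0 d=53/84
  seg 1: a=-3 b=11/42 c=53/28 d=-43/84
  seg 2: a=1 b=71/42 c=-33/28 d=11/84
S(21/4) = 589/1792

Δ: Δ0=-1, Δ1=2, Δ2=-2/3
row 1: diag=6, rhs=18; c'=1/3, d'=3
row 2: denom=10−2·1/3=28/3; d'=(-16−2·3)/(28/3)=-33/14
back: M2=-33/14
back: M1=3−1/3·-33/14=53/14
M: M0=0, M1=53/14, M2=-33/14, M3=0
seg 0: a=-2, c=M0/2=0, d=(M1−M0)/(6·1)=53/84, b=Δ0−h0·(2M0+M1)/6=-137/84
seg 1: a=-3, c=M1/2=53/28, d=(M2−M1)/(6·2)=-43/84, b=Δ1−h1·(2M1+M2)/6=11/42
seg 2: a=1, c=M2/2=-33/28, d=(M3−M2)/(6·3)=11/84, b=Δ2−h2·(2M2+M3)/6=71/42
t_q=21/4 → seg 2, τ=9/4; S=1+71/42·τ+-33/28·τ²+11/84·τ³=589/1792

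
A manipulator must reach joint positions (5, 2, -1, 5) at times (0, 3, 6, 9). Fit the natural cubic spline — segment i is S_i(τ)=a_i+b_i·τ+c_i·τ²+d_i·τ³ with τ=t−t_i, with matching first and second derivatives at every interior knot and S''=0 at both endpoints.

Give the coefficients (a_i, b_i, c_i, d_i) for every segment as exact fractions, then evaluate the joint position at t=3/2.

Δ: Δ0=-1, Δ1=-1, Δ2=2
row 1: diag=12, rhs=0; c'=1/4, d'=0
row 2: denom=12−3·1/4=45/4; d'=(18−3·0)/(45/4)=8/5
back: M2=8/5
back: M1=0−1/4·8/5=-2/5
M: M0=0, M1=-2/5, M2=8/5, M3=0
seg 0: a=5, c=M0/2=0, d=(M1−M0)/(6·3)=-1/45, b=Δ0−h0·(2M0+M1)/6=-4/5
seg 1: a=2, c=M1/2=-1/5, d=(M2−M1)/(6·3)=1/9, b=Δ1−h1·(2M1+M2)/6=-7/5
seg 2: a=-1, c=M2/2=4/5, d=(M3−M2)/(6·3)=-4/45, b=Δ2−h2·(2M2+M3)/6=2/5
t_q=3/2 → seg 0, τ=3/2; S=5+-4/5·τ+0·τ²+-1/45·τ³=149/40

  seg 0: a=5 b=-4/5 c=0 d=-1/45
  seg 1: a=2 b=-7/5 c=-1/5 d=1/9
  seg 2: a=-1 b=2/5 c=4/5 d=-4/45
S(3/2) = 149/40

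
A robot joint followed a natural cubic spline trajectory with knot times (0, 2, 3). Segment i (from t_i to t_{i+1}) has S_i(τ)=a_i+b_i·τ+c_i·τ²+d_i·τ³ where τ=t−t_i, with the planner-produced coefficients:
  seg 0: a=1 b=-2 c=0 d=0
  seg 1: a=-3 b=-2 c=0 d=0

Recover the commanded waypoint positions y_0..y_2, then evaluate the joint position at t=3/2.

y_0 = S_0(0) = a_0 = 1
y_1 = S_1(0) = a_1 = -3
y_2 = S_1(1) = -5
t_q=3/2 is in segment 0 (τ=3/2); S_0(τ)=-2

y_0=1 y_1=-3 y_2=-5
S(3/2) = -2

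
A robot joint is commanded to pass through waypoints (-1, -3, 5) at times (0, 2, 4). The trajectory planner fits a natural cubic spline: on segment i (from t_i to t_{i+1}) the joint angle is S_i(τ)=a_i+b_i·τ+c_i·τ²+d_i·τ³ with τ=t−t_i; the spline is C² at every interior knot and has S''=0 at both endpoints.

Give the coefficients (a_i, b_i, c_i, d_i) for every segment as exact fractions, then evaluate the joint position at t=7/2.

  seg 0: a=-1 b=-9/4 c=0 d=5/16
  seg 1: a=-3 b=3/2 c=15/8 d=-5/16
S(7/2) = 309/128

Δ: Δ0=-1, Δ1=4
row 1: diag=8, rhs=30; c'=1/4, d'=15/4
back: M1=15/4
M: M0=0, M1=15/4, M2=0
seg 0: a=-1, c=M0/2=0, d=(M1−M0)/(6·2)=5/16, b=Δ0−h0·(2M0+M1)/6=-9/4
seg 1: a=-3, c=M1/2=15/8, d=(M2−M1)/(6·2)=-5/16, b=Δ1−h1·(2M1+M2)/6=3/2
t_q=7/2 → seg 1, τ=3/2; S=-3+3/2·τ+15/8·τ²+-5/16·τ³=309/128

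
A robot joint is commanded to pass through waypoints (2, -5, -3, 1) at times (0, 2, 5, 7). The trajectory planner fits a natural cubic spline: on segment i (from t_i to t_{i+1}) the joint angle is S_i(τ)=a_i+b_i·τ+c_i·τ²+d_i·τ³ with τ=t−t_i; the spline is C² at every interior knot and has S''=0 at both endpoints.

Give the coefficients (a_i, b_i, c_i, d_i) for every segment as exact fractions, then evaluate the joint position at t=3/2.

Δ: Δ0=-7/2, Δ1=2/3, Δ2=2
row 1: diag=10, rhs=25; c'=3/10, d'=5/2
row 2: denom=10−3·3/10=91/10; d'=(8−3·5/2)/(91/10)=5/91
back: M2=5/91
back: M1=5/2−3/10·5/91=226/91
M: M0=0, M1=226/91, M2=5/91, M3=0
seg 0: a=2, c=M0/2=0, d=(M1−M0)/(6·2)=113/546, b=Δ0−h0·(2M0+M1)/6=-2363/546
seg 1: a=-5, c=M1/2=113/91, d=(M2−M1)/(6·3)=-17/126, b=Δ1−h1·(2M1+M2)/6=-1007/546
seg 2: a=-3, c=M2/2=5/182, d=(M3−M2)/(6·2)=-5/1092, b=Δ2−h2·(2M2+M3)/6=536/273
t_q=3/2 → seg 0, τ=3/2; S=2+-2363/546·τ+0·τ²+113/546·τ³=-789/208

  seg 0: a=2 b=-2363/546 c=0 d=113/546
  seg 1: a=-5 b=-1007/546 c=113/91 d=-17/126
  seg 2: a=-3 b=536/273 c=5/182 d=-5/1092
S(3/2) = -789/208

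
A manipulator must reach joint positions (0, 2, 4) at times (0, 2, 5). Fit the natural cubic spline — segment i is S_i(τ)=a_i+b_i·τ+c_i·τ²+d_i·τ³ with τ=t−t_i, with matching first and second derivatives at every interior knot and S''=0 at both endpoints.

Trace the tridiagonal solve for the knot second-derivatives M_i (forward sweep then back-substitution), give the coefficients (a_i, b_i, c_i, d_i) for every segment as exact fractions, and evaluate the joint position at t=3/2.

Δ: Δ0=1, Δ1=2/3
row 1: diag=10, rhs=-2; c'=3/10, d'=-1/5
back: M1=-1/5
M: M0=0, M1=-1/5, M2=0
seg 0: a=0, c=M0/2=0, d=(M1−M0)/(6·2)=-1/60, b=Δ0−h0·(2M0+M1)/6=16/15
seg 1: a=2, c=M1/2=-1/10, d=(M2−M1)/(6·3)=1/90, b=Δ1−h1·(2M1+M2)/6=13/15
t_q=3/2 → seg 0, τ=3/2; S=0+16/15·τ+0·τ²+-1/60·τ³=247/160

  seg 0: a=0 b=16/15 c=0 d=-1/60
  seg 1: a=2 b=13/15 c=-1/10 d=1/90
S(3/2) = 247/160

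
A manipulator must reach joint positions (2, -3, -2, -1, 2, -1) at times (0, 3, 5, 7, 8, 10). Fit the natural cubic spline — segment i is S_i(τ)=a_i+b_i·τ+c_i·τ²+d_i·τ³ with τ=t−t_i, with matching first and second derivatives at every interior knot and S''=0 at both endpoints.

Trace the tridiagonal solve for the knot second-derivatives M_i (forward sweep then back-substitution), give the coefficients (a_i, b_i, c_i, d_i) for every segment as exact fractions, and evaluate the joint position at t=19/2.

Δ: Δ0=-5/3, Δ1=1/2, Δ2=1/2, Δ3=3, Δ4=-3/2
row 1: diag=10, rhs=13; c'=1/5, d'=13/10
row 2: denom=8−2·1/5=38/5; d'=(0−2·13/10)/(38/5)=-13/38
row 3: denom=6−2·5/19=104/19; d'=(15−2·-13/38)/(104/19)=149/52
row 4: denom=6−1·19/104=605/104; d'=(-27−1·149/52)/(605/104)=-3106/605
back: M4=-3106/605
back: M3=149/52−19/104·-3106/605=2301/605
back: M2=-13/38−5/19·2301/605=-325/242
back: M1=13/10−1/5·-325/242=949/605
M: M0=0, M1=949/605, M2=-325/242, M3=2301/605, M4=-3106/605, M5=0
seg 0: a=2, c=M0/2=0, d=(M1−M0)/(6·3)=949/10890, b=Δ0−h0·(2M0+M1)/6=-8897/3630
seg 1: a=-3, c=M1/2=949/1210, d=(M2−M1)/(6·2)=-3523/14520, b=Δ1−h1·(2M1+M2)/6=-178/1815
seg 2: a=-2, c=M2/2=-325/484, d=(M3−M2)/(6·2)=6227/14520, b=Δ2−h2·(2M2+M3)/6=463/3630
seg 3: a=-1, c=M3/2=2301/1210, d=(M4−M3)/(6·1)=-5407/3630, b=Δ3−h3·(2M3+M4)/6=427/165
seg 4: a=2, c=M4/2=-1553/605, d=(M5−M4)/(6·2)=1553/3630, b=Δ4−h4·(2M4+M5)/6=6979/3630
t_q=19/2 → seg 4, τ=3/2; S=2+6979/3630·τ+-1553/605·τ²+1553/3630·τ³=1069/1936

  seg 0: a=2 b=-8897/3630 c=0 d=949/10890
  seg 1: a=-3 b=-178/1815 c=949/1210 d=-3523/14520
  seg 2: a=-2 b=463/3630 c=-325/484 d=6227/14520
  seg 3: a=-1 b=427/165 c=2301/1210 d=-5407/3630
  seg 4: a=2 b=6979/3630 c=-1553/605 d=1553/3630
S(19/2) = 1069/1936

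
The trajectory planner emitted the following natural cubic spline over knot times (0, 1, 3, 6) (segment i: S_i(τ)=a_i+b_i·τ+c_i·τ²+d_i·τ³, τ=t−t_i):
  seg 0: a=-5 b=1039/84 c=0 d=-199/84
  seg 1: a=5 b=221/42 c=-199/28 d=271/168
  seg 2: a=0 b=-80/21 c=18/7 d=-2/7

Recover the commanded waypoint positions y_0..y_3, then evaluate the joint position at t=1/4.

y_0 = S_0(0) = a_0 = -5
y_1 = S_1(0) = a_1 = 5
y_2 = S_2(0) = a_2 = 0
y_3 = S_2(3) = 4
t_q=1/4 is in segment 0 (τ=1/4); S_0(τ)=-3485/1792

y_0=-5 y_1=5 y_2=0 y_3=4
S(1/4) = -3485/1792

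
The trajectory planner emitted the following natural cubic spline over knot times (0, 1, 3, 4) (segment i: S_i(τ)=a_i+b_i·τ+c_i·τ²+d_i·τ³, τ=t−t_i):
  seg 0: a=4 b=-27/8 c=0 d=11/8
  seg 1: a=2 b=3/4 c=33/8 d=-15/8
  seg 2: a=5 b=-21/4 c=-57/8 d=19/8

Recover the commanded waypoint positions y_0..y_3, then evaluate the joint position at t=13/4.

y_0=4 y_1=2 y_2=5 y_3=-5
S(13/4) = 1679/512

y_0 = S_0(0) = a_0 = 4
y_1 = S_1(0) = a_1 = 2
y_2 = S_2(0) = a_2 = 5
y_3 = S_2(1) = -5
t_q=13/4 is in segment 2 (τ=1/4); S_2(τ)=1679/512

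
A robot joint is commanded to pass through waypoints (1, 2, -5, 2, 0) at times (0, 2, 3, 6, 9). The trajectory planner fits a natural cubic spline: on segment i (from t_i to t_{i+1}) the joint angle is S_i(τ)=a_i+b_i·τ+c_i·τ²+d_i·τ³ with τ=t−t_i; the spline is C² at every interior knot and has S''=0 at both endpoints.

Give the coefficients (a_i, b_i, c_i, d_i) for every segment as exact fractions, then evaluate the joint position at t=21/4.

  seg 0: a=1 b=53/15 c=0 d=-91/120
  seg 1: a=2 b=-167/30 c=-91/20 d=187/60
  seg 2: a=-5 b=-319/60 c=24/5 d=-3/4
  seg 3: a=2 b=97/30 c=-39/20 d=13/60
S(21/4) = -1543/1280

Δ: Δ0=1/2, Δ1=-7, Δ2=7/3, Δ3=-2/3
row 1: diag=6, rhs=-45; c'=1/6, d'=-15/2
row 2: denom=8−1·1/6=47/6; d'=(56−1·-15/2)/(47/6)=381/47
row 3: denom=12−3·18/47=510/47; d'=(-18−3·381/47)/(510/47)=-39/10
back: M3=-39/10
back: M2=381/47−18/47·-39/10=48/5
back: M1=-15/2−1/6·48/5=-91/10
M: M0=0, M1=-91/10, M2=48/5, M3=-39/10, M4=0
seg 0: a=1, c=M0/2=0, d=(M1−M0)/(6·2)=-91/120, b=Δ0−h0·(2M0+M1)/6=53/15
seg 1: a=2, c=M1/2=-91/20, d=(M2−M1)/(6·1)=187/60, b=Δ1−h1·(2M1+M2)/6=-167/30
seg 2: a=-5, c=M2/2=24/5, d=(M3−M2)/(6·3)=-3/4, b=Δ2−h2·(2M2+M3)/6=-319/60
seg 3: a=2, c=M3/2=-39/20, d=(M4−M3)/(6·3)=13/60, b=Δ3−h3·(2M3+M4)/6=97/30
t_q=21/4 → seg 2, τ=9/4; S=-5+-319/60·τ+24/5·τ²+-3/4·τ³=-1543/1280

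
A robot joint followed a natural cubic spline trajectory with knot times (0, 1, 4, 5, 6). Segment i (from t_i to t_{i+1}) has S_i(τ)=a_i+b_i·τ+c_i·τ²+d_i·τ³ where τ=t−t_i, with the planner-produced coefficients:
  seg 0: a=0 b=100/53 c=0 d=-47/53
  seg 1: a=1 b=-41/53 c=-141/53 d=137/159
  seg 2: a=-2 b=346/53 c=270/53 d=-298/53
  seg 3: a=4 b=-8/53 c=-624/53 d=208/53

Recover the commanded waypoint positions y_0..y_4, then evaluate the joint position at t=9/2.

y_0=0 y_1=1 y_2=-2 y_3=4 y_4=-4
S(9/2) = 389/212

y_0 = S_0(0) = a_0 = 0
y_1 = S_1(0) = a_1 = 1
y_2 = S_2(0) = a_2 = -2
y_3 = S_3(0) = a_3 = 4
y_4 = S_3(1) = -4
t_q=9/2 is in segment 2 (τ=1/2); S_2(τ)=389/212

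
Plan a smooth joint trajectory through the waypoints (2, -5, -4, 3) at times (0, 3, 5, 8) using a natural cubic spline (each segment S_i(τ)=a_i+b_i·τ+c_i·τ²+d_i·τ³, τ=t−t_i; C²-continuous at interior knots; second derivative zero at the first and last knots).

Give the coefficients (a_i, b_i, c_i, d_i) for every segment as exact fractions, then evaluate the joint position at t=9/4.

  seg 0: a=2 b=-149/48 c=0 d=37/432
  seg 1: a=-5 b=-19/24 c=37/48 d=-1/16
  seg 2: a=-4 b=37/24 c=19/48 d=-19/432
S(9/4) = -4105/1024

Δ: Δ0=-7/3, Δ1=1/2, Δ2=7/3
row 1: diag=10, rhs=17; c'=1/5, d'=17/10
row 2: denom=10−2·1/5=48/5; d'=(11−2·17/10)/(48/5)=19/24
back: M2=19/24
back: M1=17/10−1/5·19/24=37/24
M: M0=0, M1=37/24, M2=19/24, M3=0
seg 0: a=2, c=M0/2=0, d=(M1−M0)/(6·3)=37/432, b=Δ0−h0·(2M0+M1)/6=-149/48
seg 1: a=-5, c=M1/2=37/48, d=(M2−M1)/(6·2)=-1/16, b=Δ1−h1·(2M1+M2)/6=-19/24
seg 2: a=-4, c=M2/2=19/48, d=(M3−M2)/(6·3)=-19/432, b=Δ2−h2·(2M2+M3)/6=37/24
t_q=9/4 → seg 0, τ=9/4; S=2+-149/48·τ+0·τ²+37/432·τ³=-4105/1024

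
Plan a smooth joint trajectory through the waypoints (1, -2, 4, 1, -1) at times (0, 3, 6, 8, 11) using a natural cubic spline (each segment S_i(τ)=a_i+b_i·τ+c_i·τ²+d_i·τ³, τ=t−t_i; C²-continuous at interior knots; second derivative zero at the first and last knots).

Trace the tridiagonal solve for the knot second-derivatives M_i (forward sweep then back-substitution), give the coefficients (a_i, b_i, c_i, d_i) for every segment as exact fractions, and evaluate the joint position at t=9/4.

Δ: Δ0=-1, Δ1=2, Δ2=-3/2, Δ3=-2/3
row 1: diag=12, rhs=18; c'=1/4, d'=3/2
row 2: denom=10−3·1/4=37/4; d'=(-21−3·3/2)/(37/4)=-102/37
row 3: denom=10−2·8/37=354/37; d'=(5−2·-102/37)/(354/37)=389/354
back: M3=389/354
back: M2=-102/37−8/37·389/354=-530/177
back: M1=3/2−1/4·-530/177=398/177
M: M0=0, M1=398/177, M2=-530/177, M3=389/354, M4=0
seg 0: a=1, c=M0/2=0, d=(M1−M0)/(6·3)=199/1593, b=Δ0−h0·(2M0+M1)/6=-376/177
seg 1: a=-2, c=M1/2=199/177, d=(M2−M1)/(6·3)=-464/1593, b=Δ1−h1·(2M1+M2)/6=221/177
seg 2: a=4, c=M2/2=-265/177, d=(M3−M2)/(6·2)=161/472, b=Δ2−h2·(2M2+M3)/6=23/177
seg 3: a=1, c=M3/2=389/708, d=(M4−M3)/(6·3)=-389/6372, b=Δ3−h3·(2M3+M4)/6=-625/354
t_q=9/4 → seg 0, τ=9/4; S=1+-376/177·τ+0·τ²+199/1593·τ³=-8899/3776

  seg 0: a=1 b=-376/177 c=0 d=199/1593
  seg 1: a=-2 b=221/177 c=199/177 d=-464/1593
  seg 2: a=4 b=23/177 c=-265/177 d=161/472
  seg 3: a=1 b=-625/354 c=389/708 d=-389/6372
S(9/4) = -8899/3776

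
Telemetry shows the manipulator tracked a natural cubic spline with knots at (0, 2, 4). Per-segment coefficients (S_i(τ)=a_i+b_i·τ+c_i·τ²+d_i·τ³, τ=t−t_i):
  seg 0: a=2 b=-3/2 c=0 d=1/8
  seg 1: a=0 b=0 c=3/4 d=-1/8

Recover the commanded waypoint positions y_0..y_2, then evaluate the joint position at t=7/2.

y_0 = S_0(0) = a_0 = 2
y_1 = S_1(0) = a_1 = 0
y_2 = S_1(2) = 2
t_q=7/2 is in segment 1 (τ=3/2); S_1(τ)=81/64

y_0=2 y_1=0 y_2=2
S(7/2) = 81/64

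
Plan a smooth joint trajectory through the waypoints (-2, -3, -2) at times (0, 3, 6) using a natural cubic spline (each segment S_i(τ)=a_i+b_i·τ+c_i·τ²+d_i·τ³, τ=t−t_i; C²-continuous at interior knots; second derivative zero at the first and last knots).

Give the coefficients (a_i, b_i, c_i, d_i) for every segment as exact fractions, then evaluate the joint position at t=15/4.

Δ: Δ0=-1/3, Δ1=1/3
row 1: diag=12, rhs=4; c'=1/4, d'=1/3
back: M1=1/3
M: M0=0, M1=1/3, M2=0
seg 0: a=-2, c=M0/2=0, d=(M1−M0)/(6·3)=1/54, b=Δ0−h0·(2M0+M1)/6=-1/2
seg 1: a=-3, c=M1/2=1/6, d=(M2−M1)/(6·3)=-1/54, b=Δ1−h1·(2M1+M2)/6=0
t_q=15/4 → seg 1, τ=3/4; S=-3+0·τ+1/6·τ²+-1/54·τ³=-373/128

  seg 0: a=-2 b=-1/2 c=0 d=1/54
  seg 1: a=-3 b=0 c=1/6 d=-1/54
S(15/4) = -373/128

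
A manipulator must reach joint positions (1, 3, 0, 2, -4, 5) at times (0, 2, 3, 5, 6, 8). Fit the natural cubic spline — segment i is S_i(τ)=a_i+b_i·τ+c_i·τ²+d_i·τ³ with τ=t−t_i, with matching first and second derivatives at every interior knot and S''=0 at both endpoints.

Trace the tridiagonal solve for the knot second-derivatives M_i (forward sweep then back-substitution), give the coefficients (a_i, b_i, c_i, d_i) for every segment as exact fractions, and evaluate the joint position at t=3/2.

Δ: Δ0=1, Δ1=-3, Δ2=1, Δ3=-6, Δ4=9/2
row 1: diag=6, rhs=-24; c'=1/6, d'=-4
row 2: denom=6−1·1/6=35/6; d'=(24−1·-4)/(35/6)=24/5
row 3: denom=6−2·12/35=186/35; d'=(-42−2·24/5)/(186/35)=-301/31
row 4: denom=6−1·35/186=1081/186; d'=(63−1·-301/31)/(1081/186)=588/47
back: M4=588/47
back: M3=-301/31−35/186·588/47=-567/47
back: M2=24/5−12/35·-567/47=420/47
back: M1=-4−1/6·420/47=-258/47
M: M0=0, M1=-258/47, M2=420/47, M3=-567/47, M4=588/47, M5=0
seg 0: a=1, c=M0/2=0, d=(M1−M0)/(6·2)=-43/94, b=Δ0−h0·(2M0+M1)/6=133/47
seg 1: a=3, c=M1/2=-129/47, d=(M2−M1)/(6·1)=113/47, b=Δ1−h1·(2M1+M2)/6=-125/47
seg 2: a=0, c=M2/2=210/47, d=(M3−M2)/(6·2)=-7/4, b=Δ2−h2·(2M2+M3)/6=-44/47
seg 3: a=2, c=M3/2=-567/94, d=(M4−M3)/(6·1)=385/94, b=Δ3−h3·(2M3+M4)/6=-191/47
seg 4: a=-4, c=M4/2=294/47, d=(M5−M4)/(6·2)=-49/47, b=Δ4−h4·(2M4+M5)/6=-361/94
t_q=3/2 → seg 0, τ=3/2; S=1+133/47·τ+0·τ²+-43/94·τ³=2783/752

  seg 0: a=1 b=133/47 c=0 d=-43/94
  seg 1: a=3 b=-125/47 c=-129/47 d=113/47
  seg 2: a=0 b=-44/47 c=210/47 d=-7/4
  seg 3: a=2 b=-191/47 c=-567/94 d=385/94
  seg 4: a=-4 b=-361/94 c=294/47 d=-49/47
S(3/2) = 2783/752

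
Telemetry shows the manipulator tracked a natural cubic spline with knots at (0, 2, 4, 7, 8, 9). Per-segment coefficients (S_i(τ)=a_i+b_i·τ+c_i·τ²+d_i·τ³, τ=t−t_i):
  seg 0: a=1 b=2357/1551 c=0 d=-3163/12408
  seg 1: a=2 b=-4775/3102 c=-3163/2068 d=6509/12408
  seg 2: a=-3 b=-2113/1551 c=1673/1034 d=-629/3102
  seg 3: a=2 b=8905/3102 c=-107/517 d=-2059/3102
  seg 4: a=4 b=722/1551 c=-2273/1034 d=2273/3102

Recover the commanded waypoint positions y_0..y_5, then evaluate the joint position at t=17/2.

y_0 = S_0(0) = a_0 = 1
y_1 = S_1(0) = a_1 = 2
y_2 = S_2(0) = a_2 = -3
y_3 = S_3(0) = a_3 = 2
y_4 = S_4(0) = a_4 = 4
y_5 = S_4(1) = 3
t_q=17/2 is in segment 4 (τ=1/2); S_4(τ)=31225/8272

y_0=1 y_1=2 y_2=-3 y_3=2 y_4=4 y_5=3
S(17/2) = 31225/8272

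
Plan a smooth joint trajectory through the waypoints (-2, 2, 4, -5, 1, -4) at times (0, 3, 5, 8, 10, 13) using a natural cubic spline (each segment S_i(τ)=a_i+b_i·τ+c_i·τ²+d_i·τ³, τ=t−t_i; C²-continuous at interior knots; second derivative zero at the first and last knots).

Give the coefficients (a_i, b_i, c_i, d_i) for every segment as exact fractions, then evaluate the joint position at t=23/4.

  seg 0: a=-2 b=467/462 c=0 d=149/4158
  seg 1: a=2 b=457/231 c=149/462 d=-125/308
  seg 2: a=4 b=-370/231 c=-488/231 d=163/297
  seg 3: a=-5 b=125/231 c=653/231 d=-123/154
  seg 4: a=1 b=523/231 c=-454/231 d=454/2079
S(23/4) = 9077/4928

Δ: Δ0=4/3, Δ1=1, Δ2=-3, Δ3=3, Δ4=-5/3
row 1: diag=10, rhs=-2; c'=1/5, d'=-1/5
row 2: denom=10−2·1/5=48/5; d'=(-24−2·-1/5)/(48/5)=-59/24
row 3: denom=10−3·5/16=145/16; d'=(36−3·-59/24)/(145/16)=694/145
row 4: denom=10−2·32/145=1386/145; d'=(-28−2·694/145)/(1386/145)=-908/231
back: M4=-908/231
back: M3=694/145−32/145·-908/231=1306/231
back: M2=-59/24−5/16·1306/231=-976/231
back: M1=-1/5−1/5·-976/231=149/231
M: M0=0, M1=149/231, M2=-976/231, M3=1306/231, M4=-908/231, M5=0
seg 0: a=-2, c=M0/2=0, d=(M1−M0)/(6·3)=149/4158, b=Δ0−h0·(2M0+M1)/6=467/462
seg 1: a=2, c=M1/2=149/462, d=(M2−M1)/(6·2)=-125/308, b=Δ1−h1·(2M1+M2)/6=457/231
seg 2: a=4, c=M2/2=-488/231, d=(M3−M2)/(6·3)=163/297, b=Δ2−h2·(2M2+M3)/6=-370/231
seg 3: a=-5, c=M3/2=653/231, d=(M4−M3)/(6·2)=-123/154, b=Δ3−h3·(2M3+M4)/6=125/231
seg 4: a=1, c=M4/2=-454/231, d=(M5−M4)/(6·3)=454/2079, b=Δ4−h4·(2M4+M5)/6=523/231
t_q=23/4 → seg 2, τ=3/4; S=4+-370/231·τ+-488/231·τ²+163/297·τ³=9077/4928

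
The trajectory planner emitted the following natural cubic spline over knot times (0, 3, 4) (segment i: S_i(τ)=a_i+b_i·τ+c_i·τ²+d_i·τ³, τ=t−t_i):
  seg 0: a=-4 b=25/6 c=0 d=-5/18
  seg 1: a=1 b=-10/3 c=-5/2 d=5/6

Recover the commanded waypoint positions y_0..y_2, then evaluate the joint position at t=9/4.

y_0=-4 y_1=1 y_2=-4
S(9/4) = 283/128

y_0 = S_0(0) = a_0 = -4
y_1 = S_1(0) = a_1 = 1
y_2 = S_1(1) = -4
t_q=9/4 is in segment 0 (τ=9/4); S_0(τ)=283/128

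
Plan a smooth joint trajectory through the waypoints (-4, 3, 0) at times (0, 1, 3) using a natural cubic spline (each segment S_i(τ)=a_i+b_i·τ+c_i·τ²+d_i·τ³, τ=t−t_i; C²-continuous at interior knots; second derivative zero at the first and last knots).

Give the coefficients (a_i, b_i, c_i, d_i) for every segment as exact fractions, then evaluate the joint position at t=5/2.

Δ: Δ0=7, Δ1=-3/2
row 1: diag=6, rhs=-51; c'=1/3, d'=-17/2
back: M1=-17/2
M: M0=0, M1=-17/2, M2=0
seg 0: a=-4, c=M0/2=0, d=(M1−M0)/(6·1)=-17/12, b=Δ0−h0·(2M0+M1)/6=101/12
seg 1: a=3, c=M1/2=-17/4, d=(M2−M1)/(6·2)=17/24, b=Δ1−h1·(2M1+M2)/6=25/6
t_q=5/2 → seg 1, τ=3/2; S=3+25/6·τ+-17/4·τ²+17/24·τ³=133/64

  seg 0: a=-4 b=101/12 c=0 d=-17/12
  seg 1: a=3 b=25/6 c=-17/4 d=17/24
S(5/2) = 133/64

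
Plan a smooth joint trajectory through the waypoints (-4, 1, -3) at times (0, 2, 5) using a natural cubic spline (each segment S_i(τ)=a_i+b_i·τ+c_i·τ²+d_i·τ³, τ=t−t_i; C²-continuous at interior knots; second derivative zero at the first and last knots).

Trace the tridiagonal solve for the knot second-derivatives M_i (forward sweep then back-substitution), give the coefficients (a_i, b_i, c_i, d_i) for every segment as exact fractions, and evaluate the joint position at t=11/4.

Δ: Δ0=5/2, Δ1=-4/3
row 1: diag=10, rhs=-23; c'=3/10, d'=-23/10
back: M1=-23/10
M: M0=0, M1=-23/10, M2=0
seg 0: a=-4, c=M0/2=0, d=(M1−M0)/(6·2)=-23/120, b=Δ0−h0·(2M0+M1)/6=49/15
seg 1: a=1, c=M1/2=-23/20, d=(M2−M1)/(6·3)=23/180, b=Δ1−h1·(2M1+M2)/6=29/30
t_q=11/4 → seg 1, τ=3/4; S=1+29/30·τ+-23/20·τ²+23/180·τ³=1449/1280

  seg 0: a=-4 b=49/15 c=0 d=-23/120
  seg 1: a=1 b=29/30 c=-23/20 d=23/180
S(11/4) = 1449/1280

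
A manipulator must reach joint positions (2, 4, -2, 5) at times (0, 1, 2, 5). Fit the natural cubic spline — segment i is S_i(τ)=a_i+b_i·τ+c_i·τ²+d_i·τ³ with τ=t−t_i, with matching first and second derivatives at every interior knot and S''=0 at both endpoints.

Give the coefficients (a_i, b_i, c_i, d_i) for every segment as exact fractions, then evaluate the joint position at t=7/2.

Δ: Δ0=2, Δ1=-6, Δ2=7/3
row 1: diag=4, rhs=-48; c'=1/4, d'=-12
row 2: denom=8−1·1/4=31/4; d'=(50−1·-12)/(31/4)=8
back: M2=8
back: M1=-12−1/4·8=-14
M: M0=0, M1=-14, M2=8, M3=0
seg 0: a=2, c=M0/2=0, d=(M1−M0)/(6·1)=-7/3, b=Δ0−h0·(2M0+M1)/6=13/3
seg 1: a=4, c=M1/2=-7, d=(M2−M1)/(6·1)=11/3, b=Δ1−h1·(2M1+M2)/6=-8/3
seg 2: a=-2, c=M2/2=4, d=(M3−M2)/(6·3)=-4/9, b=Δ2−h2·(2M2+M3)/6=-17/3
t_q=7/2 → seg 2, τ=3/2; S=-2+-17/3·τ+4·τ²+-4/9·τ³=-3

  seg 0: a=2 b=13/3 c=0 d=-7/3
  seg 1: a=4 b=-8/3 c=-7 d=11/3
  seg 2: a=-2 b=-17/3 c=4 d=-4/9
S(7/2) = -3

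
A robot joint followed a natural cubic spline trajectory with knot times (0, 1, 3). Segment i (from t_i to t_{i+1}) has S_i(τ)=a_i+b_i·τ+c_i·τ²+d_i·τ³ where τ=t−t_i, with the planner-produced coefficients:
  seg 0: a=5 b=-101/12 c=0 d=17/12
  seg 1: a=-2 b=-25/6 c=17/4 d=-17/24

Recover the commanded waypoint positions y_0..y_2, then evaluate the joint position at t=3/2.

y_0 = S_0(0) = a_0 = 5
y_1 = S_1(0) = a_1 = -2
y_2 = S_1(2) = 1
t_q=3/2 is in segment 1 (τ=1/2); S_1(τ)=-199/64

y_0=5 y_1=-2 y_2=1
S(3/2) = -199/64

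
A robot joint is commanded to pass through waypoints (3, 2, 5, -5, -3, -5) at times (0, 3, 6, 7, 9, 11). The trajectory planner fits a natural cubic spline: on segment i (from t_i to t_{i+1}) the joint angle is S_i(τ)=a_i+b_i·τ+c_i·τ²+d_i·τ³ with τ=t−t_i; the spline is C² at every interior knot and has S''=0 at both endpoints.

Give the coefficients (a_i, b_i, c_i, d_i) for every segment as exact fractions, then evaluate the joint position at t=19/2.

Δ: Δ0=-1/3, Δ1=1, Δ2=-10, Δ3=1, Δ4=-1
row 1: diag=12, rhs=8; c'=1/4, d'=2/3
row 2: denom=8−3·1/4=29/4; d'=(-66−3·2/3)/(29/4)=-272/29
row 3: denom=6−1·4/29=170/29; d'=(66−1·-272/29)/(170/29)=1093/85
row 4: denom=8−2·29/85=622/85; d'=(-12−2·1093/85)/(622/85)=-1603/311
back: M4=-1603/311
back: M3=1093/85−29/85·-1603/311=4546/311
back: M2=-272/29−4/29·4546/311=-3544/311
back: M1=2/3−1/4·-3544/311=3280/933
M: M0=0, M1=3280/933, M2=-3544/311, M3=4546/311, M4=-1603/311, M5=0
seg 0: a=3, c=M0/2=0, d=(M1−M0)/(6·3)=1640/8397, b=Δ0−h0·(2M0+M1)/6=-1951/933
seg 1: a=2, c=M1/2=1640/933, d=(M2−M1)/(6·3)=-6956/8397, b=Δ1−h1·(2M1+M2)/6=2969/933
seg 2: a=5, c=M2/2=-1772/311, d=(M3−M2)/(6·1)=4045/933, b=Δ2−h2·(2M2+M3)/6=-8059/933
seg 3: a=-5, c=M3/2=2273/311, d=(M4−M3)/(6·2)=-6149/3732, b=Δ3−h3·(2M3+M4)/6=-6556/933
seg 4: a=-3, c=M4/2=-1603/622, d=(M5−M4)/(6·2)=1603/3732, b=Δ4−h4·(2M4+M5)/6=2273/933
t_q=19/2 → seg 4, τ=1/2; S=-3+2273/933·τ+-1603/622·τ²+1603/3732·τ³=-23611/9952

  seg 0: a=3 b=-1951/933 c=0 d=1640/8397
  seg 1: a=2 b=2969/933 c=1640/933 d=-6956/8397
  seg 2: a=5 b=-8059/933 c=-1772/311 d=4045/933
  seg 3: a=-5 b=-6556/933 c=2273/311 d=-6149/3732
  seg 4: a=-3 b=2273/933 c=-1603/622 d=1603/3732
S(19/2) = -23611/9952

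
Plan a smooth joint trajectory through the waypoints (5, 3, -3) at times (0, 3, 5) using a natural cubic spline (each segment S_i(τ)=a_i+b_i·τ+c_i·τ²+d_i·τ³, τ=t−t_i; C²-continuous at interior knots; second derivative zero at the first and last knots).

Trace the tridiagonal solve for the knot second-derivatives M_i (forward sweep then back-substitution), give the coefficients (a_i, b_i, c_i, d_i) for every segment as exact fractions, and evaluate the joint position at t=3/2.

Δ: Δ0=-2/3, Δ1=-3
row 1: diag=10, rhs=-14; c'=1/5, d'=-7/5
back: M1=-7/5
M: M0=0, M1=-7/5, M2=0
seg 0: a=5, c=M0/2=0, d=(M1−M0)/(6·3)=-7/90, b=Δ0−h0·(2M0+M1)/6=1/30
seg 1: a=3, c=M1/2=-7/10, d=(M2−M1)/(6·2)=7/60, b=Δ1−h1·(2M1+M2)/6=-31/15
t_q=3/2 → seg 0, τ=3/2; S=5+1/30·τ+0·τ²+-7/90·τ³=383/80

  seg 0: a=5 b=1/30 c=0 d=-7/90
  seg 1: a=3 b=-31/15 c=-7/10 d=7/60
S(3/2) = 383/80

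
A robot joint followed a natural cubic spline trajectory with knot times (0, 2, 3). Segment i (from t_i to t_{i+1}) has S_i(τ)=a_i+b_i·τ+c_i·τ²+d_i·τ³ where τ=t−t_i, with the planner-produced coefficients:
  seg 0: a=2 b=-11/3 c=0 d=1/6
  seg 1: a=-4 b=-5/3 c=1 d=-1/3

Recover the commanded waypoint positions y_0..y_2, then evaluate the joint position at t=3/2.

y_0 = S_0(0) = a_0 = 2
y_1 = S_1(0) = a_1 = -4
y_2 = S_1(1) = -5
t_q=3/2 is in segment 0 (τ=3/2); S_0(τ)=-47/16

y_0=2 y_1=-4 y_2=-5
S(3/2) = -47/16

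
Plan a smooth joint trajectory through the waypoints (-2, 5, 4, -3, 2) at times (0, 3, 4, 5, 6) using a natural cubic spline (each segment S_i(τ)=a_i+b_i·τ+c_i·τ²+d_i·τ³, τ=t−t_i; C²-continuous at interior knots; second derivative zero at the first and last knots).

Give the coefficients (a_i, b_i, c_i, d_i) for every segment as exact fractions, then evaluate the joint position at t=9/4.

Δ: Δ0=7/3, Δ1=-1, Δ2=-7, Δ3=5
row 1: diag=8, rhs=-20; c'=1/8, d'=-5/2
row 2: denom=4−1·1/8=31/8; d'=(-36−1·-5/2)/(31/8)=-268/31
row 3: denom=4−1·8/31=116/31; d'=(72−1·-268/31)/(116/31)=625/29
back: M3=625/29
back: M2=-268/31−8/31·625/29=-412/29
back: M1=-5/2−1/8·-412/29=-21/29
M: M0=0, M1=-21/29, M2=-412/29, M3=625/29, M4=0
seg 0: a=-2, c=M0/2=0, d=(M1−M0)/(6·3)=-7/174, b=Δ0−h0·(2M0+M1)/6=469/174
seg 1: a=5, c=M1/2=-21/58, d=(M2−M1)/(6·1)=-391/174, b=Δ1−h1·(2M1+M2)/6=140/87
seg 2: a=4, c=M2/2=-206/29, d=(M3−M2)/(6·1)=1037/174, b=Δ2−h2·(2M2+M3)/6=-1019/174
seg 3: a=-3, c=M3/2=625/58, d=(M4−M3)/(6·1)=-625/174, b=Δ3−h3·(2M3+M4)/6=-190/87
t_q=9/4 → seg 0, τ=9/4; S=-2+469/174·τ+0·τ²+-7/174·τ³=13387/3712

  seg 0: a=-2 b=469/174 c=0 d=-7/174
  seg 1: a=5 b=140/87 c=-21/58 d=-391/174
  seg 2: a=4 b=-1019/174 c=-206/29 d=1037/174
  seg 3: a=-3 b=-190/87 c=625/58 d=-625/174
S(9/4) = 13387/3712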